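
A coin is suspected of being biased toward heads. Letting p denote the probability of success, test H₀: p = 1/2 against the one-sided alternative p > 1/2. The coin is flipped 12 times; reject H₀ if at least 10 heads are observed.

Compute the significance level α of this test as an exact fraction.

79/4096

Under H₀, S ~ Binomial(12, 1/2), and α = P(S ≥ 10).
Summing the upper tail: (66 + 12 + 1) / 2^12 = 79/4096.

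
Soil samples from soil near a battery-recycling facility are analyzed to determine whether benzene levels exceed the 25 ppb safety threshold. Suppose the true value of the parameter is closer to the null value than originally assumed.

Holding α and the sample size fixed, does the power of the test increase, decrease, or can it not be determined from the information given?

When the true parameter is near the null value, the test has a harder time distinguishing Ha from H₀.
Since power = 1 − β and β increases, power decreases.

It decreases.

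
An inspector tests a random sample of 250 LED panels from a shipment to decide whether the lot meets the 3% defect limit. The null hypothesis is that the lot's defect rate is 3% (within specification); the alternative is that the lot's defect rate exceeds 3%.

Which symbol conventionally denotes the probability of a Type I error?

α

P(Type I error) = P(reject H₀ | H₀ true) = α, the significance level.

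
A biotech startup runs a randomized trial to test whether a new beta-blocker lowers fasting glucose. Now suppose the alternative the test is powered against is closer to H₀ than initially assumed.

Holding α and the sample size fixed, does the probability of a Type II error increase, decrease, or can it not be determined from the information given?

When the true parameter is near the null value, the test has a harder time distinguishing Ha from H₀.

It increases.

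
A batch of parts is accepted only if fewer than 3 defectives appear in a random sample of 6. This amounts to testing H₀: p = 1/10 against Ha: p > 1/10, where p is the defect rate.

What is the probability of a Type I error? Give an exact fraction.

317/20000

α = P(reject H₀ | H₀ true) = P(X ≥ 3 | p = 1/10), X ~ Binomial(6, 1/10).
α = 1 − P(X ≤ 2) = 1 − 19683/20000 = 317/20000.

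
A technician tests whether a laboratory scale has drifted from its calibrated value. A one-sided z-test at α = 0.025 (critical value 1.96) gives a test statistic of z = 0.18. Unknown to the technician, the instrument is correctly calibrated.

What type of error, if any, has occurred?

The conventional null hypothesis is that the instrument is correctly calibrated.
Since z = 0.18 ≤ z* = 1.96, H₀ is not rejected.
H₀ is true (actually the instrument is correctly calibrated).
The decision matches the true state — no error.

No error (correct decision).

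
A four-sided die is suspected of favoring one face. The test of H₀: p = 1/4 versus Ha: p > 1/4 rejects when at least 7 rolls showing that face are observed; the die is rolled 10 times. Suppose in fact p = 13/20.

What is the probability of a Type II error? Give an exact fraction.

A Type II error is failing to reject when Ha holds: with p = 13/20, β = P(S ≤ 6).
Summing C(10,j)·(13/20)^j·(7/20)^{10-j} for j = 0..6 gives 1244602838129/2560000000000.

1244602838129/2560000000000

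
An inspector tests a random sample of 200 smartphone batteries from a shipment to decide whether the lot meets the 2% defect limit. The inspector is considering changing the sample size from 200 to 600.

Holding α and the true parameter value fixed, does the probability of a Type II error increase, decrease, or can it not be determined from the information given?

It decreases.

Increasing n separates the H₀ and Ha sampling distributions, so under Ha fewer outcomes land in the acceptance region.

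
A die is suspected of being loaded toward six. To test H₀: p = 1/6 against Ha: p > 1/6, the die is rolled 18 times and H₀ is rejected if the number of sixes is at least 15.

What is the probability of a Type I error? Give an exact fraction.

26479/25389989167104

Under H₀, Y ~ Binomial(18, 1/6), and α = P(Y ≥ 15).
Summing C(18,j)(1/6)^j(5/6)^{18−j} for j = 15,…,18 gives 26479/25389989167104.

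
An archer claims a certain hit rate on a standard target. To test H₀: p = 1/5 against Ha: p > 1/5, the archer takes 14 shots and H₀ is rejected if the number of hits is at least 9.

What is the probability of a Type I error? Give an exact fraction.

2331113/6103515625

α = P(reject H₀ | H₀ true) = P(Y ≥ 9 | p = 1/5), with Y ~ Binomial(14, 1/5).
P(Y ≥ 9) = Σ_{j=9}^{14} C(14,j)·(1/5)^j·(4/5)^{14-j} = 2331113/6103515625.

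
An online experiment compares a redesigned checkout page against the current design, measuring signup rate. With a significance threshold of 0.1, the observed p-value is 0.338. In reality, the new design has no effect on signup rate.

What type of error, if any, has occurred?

No error (correct decision).

The conventional null hypothesis is that the new design has no effect on signup rate.
Since p = 0.338 ≥ α = 0.1, H₀ is not rejected.
H₀ is true (actually the new design has no effect on signup rate).
The decision matches the true state — no error.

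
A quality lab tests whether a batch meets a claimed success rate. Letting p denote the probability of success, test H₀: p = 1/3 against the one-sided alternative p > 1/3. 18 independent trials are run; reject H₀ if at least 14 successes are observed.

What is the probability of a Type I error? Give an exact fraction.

The Type I error probability is α = P(X ≥ 14) computed under H₀, where X ~ Binomial(18, 1/3).
Adding the binomial terms for j = 14 through 18 with p = 1/3 yields 56137/387420489.

56137/387420489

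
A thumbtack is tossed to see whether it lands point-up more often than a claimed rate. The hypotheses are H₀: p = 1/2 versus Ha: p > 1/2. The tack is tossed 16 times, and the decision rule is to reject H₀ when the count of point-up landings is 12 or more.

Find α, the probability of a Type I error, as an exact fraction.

Under H₀, K ~ Binomial(16, 1/2), and α = P(K ≥ 12).
That's C(16,12) + C(16,13) + C(16,14) + C(16,15) + C(16,16) over 2^16, i.e. (1820 + 560 + 120 + 16 + 1)/65536 = 2517/65536.

2517/65536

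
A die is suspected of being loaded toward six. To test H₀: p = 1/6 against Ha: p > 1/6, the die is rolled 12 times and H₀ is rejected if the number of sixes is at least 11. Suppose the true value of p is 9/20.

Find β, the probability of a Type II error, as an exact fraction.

Under the alternative p = 9/20, S ~ Binomial(12, 9/20); β is the probability the test does not reject, P(S < 11).
Summing C(12,j)·(9/20)^j·(11/20)^{12-j} for j = 0..10 gives 4091575270595131/4096000000000000.

4091575270595131/4096000000000000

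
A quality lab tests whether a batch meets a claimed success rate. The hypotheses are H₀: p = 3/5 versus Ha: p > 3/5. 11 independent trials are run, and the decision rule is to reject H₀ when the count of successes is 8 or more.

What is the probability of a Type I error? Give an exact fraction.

α = P(reject H₀ | H₀ true) = P(K ≥ 8 | p = 3/5), with K ~ Binomial(11, 3/5).
Summing C(11,j)(3/5)^j(2/5)^{11−j} for j = 8,…,11 gives 2893401/9765625.

2893401/9765625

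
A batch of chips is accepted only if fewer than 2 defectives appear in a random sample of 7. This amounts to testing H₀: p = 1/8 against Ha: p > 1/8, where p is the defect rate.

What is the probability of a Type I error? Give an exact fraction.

Under H₀, Y ~ Binomial(7, 1/8); the Type I error rate is P(Y ≥ 2).
Via the complement, α = 1 − Σ_{j=0}^{1} C(7,j)(1/8)^j(7/8)^{7-j} = 225033/1048576.

225033/1048576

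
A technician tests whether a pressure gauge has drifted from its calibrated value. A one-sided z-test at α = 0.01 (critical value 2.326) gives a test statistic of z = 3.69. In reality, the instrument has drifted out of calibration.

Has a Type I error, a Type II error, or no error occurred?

The conventional null hypothesis is that the instrument is correctly calibrated.
Since z = 3.69 > z* = 2.326, H₀ is rejected.
H₀ is false (actually the instrument has drifted out of calibration).
The decision matches the true state — no error.

No error (correct decision).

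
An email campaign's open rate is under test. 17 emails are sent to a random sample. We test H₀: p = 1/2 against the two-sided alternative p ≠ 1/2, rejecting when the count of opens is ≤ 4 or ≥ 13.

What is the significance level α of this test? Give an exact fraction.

1607/32768

Under H₀, K ~ Binomial(17, 1/2); α is the probability of landing in either tail, P(K ≤ 4) + P(K ≥ 13).
By symmetry, α = 2·P(K ≤ 4) = 2·(1 + 17 + 136 + 680 + 2380)/131072 = 6428/131072 = 1607/32768.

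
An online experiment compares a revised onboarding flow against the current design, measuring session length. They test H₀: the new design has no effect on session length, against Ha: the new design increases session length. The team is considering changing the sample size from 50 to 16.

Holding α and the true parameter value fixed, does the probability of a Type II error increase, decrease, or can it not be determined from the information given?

Reducing n widens both sampling distributions, so the test has less ability to distinguish Ha from H₀.

It increases.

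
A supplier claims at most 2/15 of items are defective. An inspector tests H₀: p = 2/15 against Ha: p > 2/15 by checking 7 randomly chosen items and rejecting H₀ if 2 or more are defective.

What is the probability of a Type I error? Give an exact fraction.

α = P(reject H₀ | H₀ true) = P(Y ≥ 2 | p = 2/15), Y ~ Binomial(7, 2/15).
α = 1 − P(Y ≤ 1) = 1 − 4826809/6328125 = 1501316/6328125.

1501316/6328125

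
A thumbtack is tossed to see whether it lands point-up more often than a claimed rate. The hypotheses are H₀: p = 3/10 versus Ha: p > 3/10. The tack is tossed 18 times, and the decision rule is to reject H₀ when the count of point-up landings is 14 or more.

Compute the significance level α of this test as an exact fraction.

α = P(reject H₀ | H₀ true) = P(S ≥ 14 | p = 3/10), with S ~ Binomial(18, 3/10).
P(S ≥ 14) = Σ_{j=14}^{18} C(18,j)·(3/10)^j·(7/10)^{18-j} = 493702843149/12500000000000000.

493702843149/12500000000000000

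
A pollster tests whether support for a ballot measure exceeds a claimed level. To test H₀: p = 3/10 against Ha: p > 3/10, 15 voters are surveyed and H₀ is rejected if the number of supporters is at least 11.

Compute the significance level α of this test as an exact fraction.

672234069807/1000000000000000

The Type I error probability is α = P(K ≥ 11) computed under H₀, where K ~ Binomial(15, 3/10).
Adding the binomial terms for j = 11 through 15 with p = 3/10 yields 672234069807/1000000000000000.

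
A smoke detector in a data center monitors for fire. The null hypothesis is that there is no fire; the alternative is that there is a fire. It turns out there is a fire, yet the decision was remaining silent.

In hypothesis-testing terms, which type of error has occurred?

Type II error

'Remaining silent' corresponds to failing to reject H₀.
H₀ was not rejected but H₀ is false — a Type II error (false negative).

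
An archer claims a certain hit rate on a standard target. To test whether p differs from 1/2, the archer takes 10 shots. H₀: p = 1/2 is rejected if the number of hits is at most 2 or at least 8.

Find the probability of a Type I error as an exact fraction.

7/64

Under H₀, S ~ Binomial(10, 1/2); α is the probability of landing in either tail, P(S ≤ 2) + P(S ≥ 8).
By symmetry, α = 2·P(S ≤ 2) = 2·(1 + 10 + 45)/1024 = 112/1024 = 7/64.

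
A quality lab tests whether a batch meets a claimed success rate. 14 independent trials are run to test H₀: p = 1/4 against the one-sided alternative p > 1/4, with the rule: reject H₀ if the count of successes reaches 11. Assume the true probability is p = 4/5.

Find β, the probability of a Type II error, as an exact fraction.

1842102761/6103515625

β = P(fail to reject H₀ | Ha true) = P(Y ≤ 10 | p = 4/5), Y ~ Binomial(14, 4/5).
Summing C(14,j)·(4/5)^j·(1/5)^{14-j} for j = 0..10 gives 1842102761/6103515625.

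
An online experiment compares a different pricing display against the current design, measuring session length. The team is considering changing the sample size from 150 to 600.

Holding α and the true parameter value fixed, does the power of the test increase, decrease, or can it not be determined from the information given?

It increases.

More data shrinks sampling variability; the test statistic under Ha concentrates further from the null value, making rejection more likely.
Since power = 1 − β and β decreases, power increases.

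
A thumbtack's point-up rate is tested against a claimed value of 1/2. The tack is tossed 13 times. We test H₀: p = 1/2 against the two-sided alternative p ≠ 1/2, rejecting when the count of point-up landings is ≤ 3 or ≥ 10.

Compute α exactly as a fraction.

Under H₀, Y ~ Binomial(13, 1/2); α is the probability of landing in either tail, P(Y ≤ 3) + P(Y ≥ 10).
The two tails are symmetric, so α = 2·(1 + 13 + 78 + 286)/2^13 = 756/8192 = 189/2048.

189/2048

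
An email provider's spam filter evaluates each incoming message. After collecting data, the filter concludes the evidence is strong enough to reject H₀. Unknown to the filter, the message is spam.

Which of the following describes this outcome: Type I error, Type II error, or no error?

The conventional null hypothesis here is that the message is legitimate (not spam).
The test rejected a false H₀ — the decision matches the true state.

No error (correct decision).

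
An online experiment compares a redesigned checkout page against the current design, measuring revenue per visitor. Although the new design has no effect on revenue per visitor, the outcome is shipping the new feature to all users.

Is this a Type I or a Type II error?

The null hypothesis here is that the new design has no effect on revenue per visitor.
'Shipping the new feature to all users' corresponds to rejecting H₀.
H₀ was rejected but H₀ is true — a Type I error (false positive).

Type I error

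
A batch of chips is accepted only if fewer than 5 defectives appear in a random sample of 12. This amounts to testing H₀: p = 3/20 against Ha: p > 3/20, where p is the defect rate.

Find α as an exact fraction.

Under H₀, X ~ Binomial(12, 3/20); the Type I error rate is P(X ≥ 5).
Via the complement, α = 1 − Σ_{j=0}^{4} C(12,j)(3/20)^j(17/20)^{12-j} = 9798413783967/409600000000000.

9798413783967/409600000000000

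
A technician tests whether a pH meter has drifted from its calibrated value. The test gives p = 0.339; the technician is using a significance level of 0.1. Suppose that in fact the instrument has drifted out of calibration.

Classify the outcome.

Type II error

The conventional null hypothesis is that the instrument is correctly calibrated.
Since p = 0.339 ≥ α = 0.1, H₀ is not rejected.
H₀ is false (actually the instrument has drifted out of calibration).
Failing to reject a false H₀ is a Type II error.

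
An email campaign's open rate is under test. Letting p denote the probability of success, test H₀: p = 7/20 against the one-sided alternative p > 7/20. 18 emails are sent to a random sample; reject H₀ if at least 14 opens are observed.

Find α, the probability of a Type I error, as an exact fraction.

3435049976681085371/13107200000000000000000

The Type I error probability is α = P(K ≥ 14) computed under H₀, where K ~ Binomial(18, 7/20).
Summing C(18,j)(7/20)^j(13/20)^{18−j} for j = 14,…,18 gives 3435049976681085371/13107200000000000000000.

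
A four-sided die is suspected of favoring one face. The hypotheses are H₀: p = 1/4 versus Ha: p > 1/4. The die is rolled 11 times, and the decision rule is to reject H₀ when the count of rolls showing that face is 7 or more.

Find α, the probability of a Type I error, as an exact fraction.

Under H₀, S ~ Binomial(11, 1/4), and α = P(S ≥ 7).
P(S ≥ 7) = Σ_{j=7}^{11} C(11,j)·(1/4)^j·(3/4)^{11-j} = 15857/2097152.

15857/2097152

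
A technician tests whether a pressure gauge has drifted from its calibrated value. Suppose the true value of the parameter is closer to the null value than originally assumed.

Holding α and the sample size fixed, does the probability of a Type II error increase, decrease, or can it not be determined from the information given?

It increases.

When the true parameter is near the null value, the test has a harder time distinguishing Ha from H₀.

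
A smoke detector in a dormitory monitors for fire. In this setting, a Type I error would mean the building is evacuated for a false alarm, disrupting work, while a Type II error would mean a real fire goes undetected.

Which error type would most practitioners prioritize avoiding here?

The Type II consequence (a real fire goes undetected) is more severe than the Type I consequence (the building is evacuated for a false alarm, disrupting work).

Type II error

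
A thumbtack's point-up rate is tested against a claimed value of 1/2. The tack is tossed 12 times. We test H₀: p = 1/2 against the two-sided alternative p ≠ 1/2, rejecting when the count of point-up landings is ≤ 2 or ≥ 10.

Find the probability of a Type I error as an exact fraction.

79/2048

α = P(X ≤ 2 or X ≥ 10 | p = 1/2), X ~ Binomial(12, 1/2).
The two tails are symmetric, so α = 2·(1 + 12 + 66)/2^12 = 158/4096 = 79/2048.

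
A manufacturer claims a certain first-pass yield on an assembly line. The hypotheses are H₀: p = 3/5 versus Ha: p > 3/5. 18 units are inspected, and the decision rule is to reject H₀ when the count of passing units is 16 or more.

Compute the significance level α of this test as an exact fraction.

31381059609/3814697265625

The Type I error probability is α = P(S ≥ 16) computed under H₀, where S ~ Binomial(18, 3/5).
Summing C(18,j)(3/5)^j(2/5)^{18−j} for j = 16,…,18 gives 31381059609/3814697265625.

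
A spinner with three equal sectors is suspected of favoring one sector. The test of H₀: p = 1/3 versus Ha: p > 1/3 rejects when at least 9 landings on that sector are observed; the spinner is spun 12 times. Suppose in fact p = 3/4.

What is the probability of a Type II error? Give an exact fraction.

β = P(fail to reject H₀ | Ha true) = P(K ≤ 8 | p = 3/4), K ~ Binomial(12, 3/4).
Adding the binomial probabilities P(K=0)+…+P(K=8) at p = 3/4 gives 5892517/16777216.

5892517/16777216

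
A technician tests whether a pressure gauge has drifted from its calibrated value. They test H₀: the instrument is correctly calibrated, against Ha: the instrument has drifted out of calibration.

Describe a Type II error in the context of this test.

A Type II error is failing to reject H₀ when H₀ is false.
Here that means leaving the instrument in service when actually the instrument has drifted out of calibration.

A Type II error would mean concluding that the instrument is correctly calibrated (or at least failing to establish that the instrument has drifted out of calibration) when in fact the instrument has drifted out of calibration.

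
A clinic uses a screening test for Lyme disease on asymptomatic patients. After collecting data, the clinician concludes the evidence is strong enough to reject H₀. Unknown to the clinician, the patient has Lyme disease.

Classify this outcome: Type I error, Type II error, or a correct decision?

No error (correct decision).

The conventional null hypothesis here is that the patient does not have Lyme disease.
The test rejected a false H₀ — the decision matches the true state.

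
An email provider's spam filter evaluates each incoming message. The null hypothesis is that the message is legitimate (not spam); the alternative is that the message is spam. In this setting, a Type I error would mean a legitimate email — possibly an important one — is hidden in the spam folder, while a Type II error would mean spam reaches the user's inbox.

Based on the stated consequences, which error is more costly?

Type I error

The Type I consequence (a legitimate email — possibly an important one — is hidden in the spam folder) is more severe than the Type II consequence (spam reaches the user's inbox).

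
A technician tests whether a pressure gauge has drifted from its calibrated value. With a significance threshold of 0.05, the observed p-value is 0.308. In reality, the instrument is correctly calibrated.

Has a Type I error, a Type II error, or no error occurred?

The conventional null hypothesis is that the instrument is correctly calibrated.
Since p = 0.308 ≥ α = 0.05, H₀ is not rejected.
H₀ is true (actually the instrument is correctly calibrated).
The decision matches the true state — no error.

Neither — the decision is correct.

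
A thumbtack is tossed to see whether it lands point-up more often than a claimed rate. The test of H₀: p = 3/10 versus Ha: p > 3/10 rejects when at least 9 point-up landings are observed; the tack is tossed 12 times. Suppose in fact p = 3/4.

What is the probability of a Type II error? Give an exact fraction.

5892517/16777216

A Type II error is failing to reject when Ha holds: with p = 3/4, β = P(Y ≤ 8).
Adding the binomial probabilities P(Y=0)+…+P(Y=8) at p = 3/4 gives 5892517/16777216.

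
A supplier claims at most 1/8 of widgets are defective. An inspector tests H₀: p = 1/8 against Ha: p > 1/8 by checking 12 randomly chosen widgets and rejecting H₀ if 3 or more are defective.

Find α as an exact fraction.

12506902185/68719476736

α = P(reject H₀ | H₀ true) = P(Y ≥ 3 | p = 1/8), Y ~ Binomial(12, 1/8).
α = 1 − P(Y ≤ 2) = 1 − 56212574551/68719476736 = 12506902185/68719476736.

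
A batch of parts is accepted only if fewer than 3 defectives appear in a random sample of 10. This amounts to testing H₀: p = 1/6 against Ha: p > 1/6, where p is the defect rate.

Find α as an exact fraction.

The significance level is the probability, assuming p = 1/6, of seeing 3 or more defectives in 10 draws.
α = 1 − P(X ≤ 2) = 1 − 1953125/2519424 = 566299/2519424.

566299/2519424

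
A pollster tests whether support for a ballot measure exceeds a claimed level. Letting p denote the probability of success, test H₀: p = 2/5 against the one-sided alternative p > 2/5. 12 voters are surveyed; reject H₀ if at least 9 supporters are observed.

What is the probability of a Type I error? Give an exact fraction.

The Type I error probability is α = P(S ≥ 9) computed under H₀, where S ~ Binomial(12, 2/5).
P(S ≥ 9) = Σ_{j=9}^{12} C(12,j)·(2/5)^j·(3/5)^{12-j} = 745472/48828125.

745472/48828125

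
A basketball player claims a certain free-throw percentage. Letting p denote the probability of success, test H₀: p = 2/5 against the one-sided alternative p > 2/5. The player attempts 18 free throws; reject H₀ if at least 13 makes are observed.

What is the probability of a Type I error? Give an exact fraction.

21936406528/3814697265625

The Type I error probability is α = P(Y ≥ 13) computed under H₀, where Y ~ Binomial(18, 2/5).
Adding the binomial terms for j = 13 through 18 with p = 2/5 yields 21936406528/3814697265625.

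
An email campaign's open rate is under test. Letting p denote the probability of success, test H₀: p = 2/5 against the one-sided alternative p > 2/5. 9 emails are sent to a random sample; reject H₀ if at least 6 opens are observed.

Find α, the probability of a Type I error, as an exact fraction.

194048/1953125

α = P(reject H₀ | H₀ true) = P(S ≥ 6 | p = 2/5), with S ~ Binomial(9, 2/5).
P(S ≥ 6) = Σ_{j=6}^{9} C(9,j)·(2/5)^j·(3/5)^{9-j} = 194048/1953125.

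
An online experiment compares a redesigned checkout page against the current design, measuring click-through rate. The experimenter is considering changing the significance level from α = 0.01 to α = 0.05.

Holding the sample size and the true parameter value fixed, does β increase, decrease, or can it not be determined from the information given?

Relaxing α lowers the evidence threshold; under Ha, outcomes that previously fell short now trigger rejection.

It decreases.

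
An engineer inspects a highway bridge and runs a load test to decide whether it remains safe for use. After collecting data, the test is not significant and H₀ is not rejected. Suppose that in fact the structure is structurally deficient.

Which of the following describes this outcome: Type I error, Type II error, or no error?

Type II error

The conventional null hypothesis here is that the structure meets the required load capacity (safe).
H₀ was not rejected, but H₀ is actually false.
Failing to reject a false null hypothesis is a Type II error (false negative).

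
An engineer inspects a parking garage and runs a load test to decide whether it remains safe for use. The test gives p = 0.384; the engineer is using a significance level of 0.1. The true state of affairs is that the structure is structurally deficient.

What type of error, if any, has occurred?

The conventional null hypothesis is that the structure meets the required load capacity (safe).
Since p = 0.384 ≥ α = 0.1, H₀ is not rejected.
H₀ is false (actually the structure is structurally deficient).
Failing to reject a false H₀ is a Type II error.

Type II error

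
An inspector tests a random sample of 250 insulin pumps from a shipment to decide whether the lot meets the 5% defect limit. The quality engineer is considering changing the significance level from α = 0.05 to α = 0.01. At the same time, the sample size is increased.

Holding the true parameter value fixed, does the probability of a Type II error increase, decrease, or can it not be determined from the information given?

Cannot be determined from the information given.

The first change alone would make β increase; the second alone would make β decrease. Which effect dominates depends on the magnitudes, which are not given.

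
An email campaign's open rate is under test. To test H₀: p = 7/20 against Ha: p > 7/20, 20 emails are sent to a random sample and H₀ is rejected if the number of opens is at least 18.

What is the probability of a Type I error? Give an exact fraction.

55331865643399146571/104857600000000000000000000

α = P(reject H₀ | H₀ true) = P(S ≥ 18 | p = 7/20), with S ~ Binomial(20, 7/20).
P(S ≥ 18) = Σ_{j=18}^{20} C(20,j)·(7/20)^j·(13/20)^{20-j} = 55331865643399146571/104857600000000000000000000.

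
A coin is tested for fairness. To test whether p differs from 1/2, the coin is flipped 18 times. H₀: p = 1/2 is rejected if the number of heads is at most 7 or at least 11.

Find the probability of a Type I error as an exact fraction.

15751/32768

Under H₀, S ~ Binomial(18, 1/2); α is the probability of landing in either tail, P(S ≤ 7) + P(S ≥ 11).
Each tail has probability (1 + 18 + 153 + 816 + 3060 + 8568 + 18564 + 31824)/262144; doubling gives α = 126008/262144 = 15751/32768.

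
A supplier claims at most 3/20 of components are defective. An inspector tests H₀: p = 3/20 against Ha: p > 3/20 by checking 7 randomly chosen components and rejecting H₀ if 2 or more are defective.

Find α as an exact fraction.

α = P(reject H₀ | H₀ true) = P(Y ≥ 2 | p = 3/20), Y ~ Binomial(7, 3/20).
Via the complement, α = 1 − Σ_{j=0}^{1} C(7,j)(3/20)^j(17/20)^{7-j} = 181386189/640000000.

181386189/640000000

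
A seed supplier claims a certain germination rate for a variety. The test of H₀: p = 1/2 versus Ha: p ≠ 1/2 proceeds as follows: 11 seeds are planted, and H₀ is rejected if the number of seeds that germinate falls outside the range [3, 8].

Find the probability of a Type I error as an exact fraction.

α = P(K ≤ 2 or K ≥ 9 | p = 1/2), K ~ Binomial(11, 1/2).
Each tail has probability (1 + 11 + 55)/2048; doubling gives α = 134/2048 = 67/1024.

67/1024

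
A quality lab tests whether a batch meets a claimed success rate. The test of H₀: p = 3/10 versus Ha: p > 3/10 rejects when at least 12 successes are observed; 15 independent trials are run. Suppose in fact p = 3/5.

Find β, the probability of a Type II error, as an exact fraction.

27755679248/30517578125

Under the alternative p = 3/5, X ~ Binomial(15, 3/5); β is the probability the test does not reject, P(X < 12).
Adding the binomial probabilities P(X=0)+…+P(X=11) at p = 3/5 gives 27755679248/30517578125.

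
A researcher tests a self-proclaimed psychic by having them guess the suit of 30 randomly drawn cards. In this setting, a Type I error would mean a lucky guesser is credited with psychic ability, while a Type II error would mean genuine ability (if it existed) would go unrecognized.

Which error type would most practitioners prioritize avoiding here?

Type I error

The Type I consequence (a lucky guesser is credited with psychic ability) is more severe than the Type II consequence (genuine ability (if it existed) would go unrecognized).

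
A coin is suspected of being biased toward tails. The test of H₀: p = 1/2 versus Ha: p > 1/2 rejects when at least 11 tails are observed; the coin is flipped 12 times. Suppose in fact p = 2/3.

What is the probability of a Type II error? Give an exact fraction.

502769/531441

Under the alternative p = 2/3, Y ~ Binomial(12, 2/3); β is the probability the test does not reject, P(Y < 11).
Adding the binomial probabilities P(Y=0)+…+P(Y=10) at p = 2/3 gives 502769/531441.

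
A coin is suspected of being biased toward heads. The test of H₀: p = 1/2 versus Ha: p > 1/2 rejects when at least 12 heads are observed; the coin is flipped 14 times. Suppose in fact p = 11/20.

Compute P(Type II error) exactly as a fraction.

β = P(fail to reject H₀ | Ha true) = P(K ≤ 11 | p = 11/20), K ~ Binomial(14, 11/20).
Adding the binomial probabilities P(K=0)+…+P(K=11) at p = 11/20 gives 805268516435735481/819200000000000000.

805268516435735481/819200000000000000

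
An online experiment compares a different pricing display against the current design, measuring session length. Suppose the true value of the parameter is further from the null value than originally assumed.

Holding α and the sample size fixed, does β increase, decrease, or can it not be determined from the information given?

The further the true parameter sits from the null value, the more of the Ha sampling distribution falls in the rejection region.

It decreases.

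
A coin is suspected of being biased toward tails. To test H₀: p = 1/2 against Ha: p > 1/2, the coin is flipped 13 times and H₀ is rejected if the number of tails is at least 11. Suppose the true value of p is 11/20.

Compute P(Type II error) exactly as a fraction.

39857841016429707/40960000000000000

β = P(fail to reject H₀ | Ha true) = P(X ≤ 10 | p = 11/20), X ~ Binomial(13, 11/20).
Adding the binomial probabilities P(X=0)+…+P(X=10) at p = 11/20 gives 39857841016429707/40960000000000000.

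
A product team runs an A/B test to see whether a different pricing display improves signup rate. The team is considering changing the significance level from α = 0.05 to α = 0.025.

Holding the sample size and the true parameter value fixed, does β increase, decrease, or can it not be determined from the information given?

It increases.

Tightening α shrinks the rejection region. When Ha holds, fewer sample outcomes clear the stricter threshold, so more fall in the acceptance region.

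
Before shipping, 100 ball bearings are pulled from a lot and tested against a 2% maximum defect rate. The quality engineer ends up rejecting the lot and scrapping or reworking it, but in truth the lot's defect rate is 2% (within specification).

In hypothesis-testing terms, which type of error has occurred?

The null hypothesis here is that the lot's defect rate is 2% (within specification).
'Rejecting the lot and scrapping or reworking it' corresponds to rejecting H₀.
H₀ was rejected but H₀ is true — a Type I error (false positive).

Type I error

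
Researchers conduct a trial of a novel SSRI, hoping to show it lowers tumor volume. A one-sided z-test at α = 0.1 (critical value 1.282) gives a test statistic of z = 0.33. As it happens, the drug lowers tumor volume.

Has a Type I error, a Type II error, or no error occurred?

Type II error

The conventional null hypothesis is that the drug has no effect on tumor volume.
Since z = 0.33 ≤ z* = 1.282, H₀ is not rejected.
H₀ is false (actually the drug lowers tumor volume).
Failing to reject a false H₀ is a Type II error.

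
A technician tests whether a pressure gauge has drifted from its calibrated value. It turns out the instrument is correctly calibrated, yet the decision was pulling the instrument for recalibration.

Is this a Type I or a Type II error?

Type I error

The null hypothesis here is that the instrument is correctly calibrated.
'Pulling the instrument for recalibration' corresponds to rejecting H₀.
H₀ was rejected but H₀ is true — a Type I error (false positive).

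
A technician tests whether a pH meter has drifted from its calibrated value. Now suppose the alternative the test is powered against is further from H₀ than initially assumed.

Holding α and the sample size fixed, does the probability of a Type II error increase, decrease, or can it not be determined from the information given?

A bigger departure from H₀ is easier for the test to detect, so it fails to reject less often.

It decreases.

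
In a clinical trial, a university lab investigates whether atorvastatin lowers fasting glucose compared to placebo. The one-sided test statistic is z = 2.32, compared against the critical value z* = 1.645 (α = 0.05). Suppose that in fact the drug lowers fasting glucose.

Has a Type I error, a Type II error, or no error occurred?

The conventional null hypothesis is that the drug has no effect on fasting glucose.
Since z = 2.32 > z* = 1.645, H₀ is rejected.
H₀ is false (actually the drug lowers fasting glucose).
The decision matches the true state — no error.

No error — this is a correct decision.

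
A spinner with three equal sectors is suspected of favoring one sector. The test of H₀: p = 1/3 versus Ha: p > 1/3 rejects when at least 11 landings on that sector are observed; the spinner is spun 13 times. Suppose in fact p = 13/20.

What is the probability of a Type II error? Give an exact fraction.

β = P(fail to reject H₀ | Ha true) = P(S ≤ 10 | p = 13/20), S ~ Binomial(13, 13/20).
Equivalently, β = 1 − P(S ≥ 11) = 36323681060626281/40960000000000000.

36323681060626281/40960000000000000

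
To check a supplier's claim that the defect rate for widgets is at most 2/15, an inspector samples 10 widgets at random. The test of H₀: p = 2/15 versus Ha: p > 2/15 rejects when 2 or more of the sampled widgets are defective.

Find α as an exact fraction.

75567303772/192216796875

The significance level is the probability, assuming p = 2/15, of seeing 2 or more defectives in 10 draws.
Via the complement, α = 1 − Σ_{j=0}^{1} C(10,j)(2/15)^j(13/15)^{10-j} = 75567303772/192216796875.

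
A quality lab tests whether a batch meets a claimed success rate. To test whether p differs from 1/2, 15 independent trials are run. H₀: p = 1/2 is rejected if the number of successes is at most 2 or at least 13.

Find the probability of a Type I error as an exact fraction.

121/16384

The significance level is the null-hypothesis probability of the rejection region {≤2} ∪ {≥13}.
The two tails are symmetric, so α = 2·(1 + 15 + 105)/2^15 = 242/32768 = 121/16384.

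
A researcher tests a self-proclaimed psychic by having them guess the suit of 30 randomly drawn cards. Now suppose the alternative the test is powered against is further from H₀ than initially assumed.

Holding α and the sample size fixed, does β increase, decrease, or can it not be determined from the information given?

It decreases.

A bigger departure from H₀ is easier for the test to detect, so it fails to reject less often.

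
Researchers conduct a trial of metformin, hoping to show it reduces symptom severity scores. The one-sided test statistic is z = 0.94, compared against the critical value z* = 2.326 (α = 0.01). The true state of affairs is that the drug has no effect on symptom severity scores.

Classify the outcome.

No error — this is a correct decision.

The conventional null hypothesis is that the drug has no effect on symptom severity scores.
Since z = 0.94 ≤ z* = 2.326, H₀ is not rejected.
H₀ is true (actually the drug has no effect on symptom severity scores).
The decision matches the true state — no error.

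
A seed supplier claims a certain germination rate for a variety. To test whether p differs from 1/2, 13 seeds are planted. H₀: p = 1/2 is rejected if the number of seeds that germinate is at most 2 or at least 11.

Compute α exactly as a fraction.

23/1024

Under H₀, K ~ Binomial(13, 1/2); α is the probability of landing in either tail, P(K ≤ 2) + P(K ≥ 11).
The two tails are symmetric, so α = 2·(1 + 13 + 78)/2^13 = 184/8192 = 23/1024.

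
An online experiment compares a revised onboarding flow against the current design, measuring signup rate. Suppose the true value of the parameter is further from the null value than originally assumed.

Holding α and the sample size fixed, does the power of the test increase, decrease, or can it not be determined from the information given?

A bigger departure from H₀ is easier for the test to detect, so it fails to reject less often.
Since power = 1 − β and β decreases, power increases.

It increases.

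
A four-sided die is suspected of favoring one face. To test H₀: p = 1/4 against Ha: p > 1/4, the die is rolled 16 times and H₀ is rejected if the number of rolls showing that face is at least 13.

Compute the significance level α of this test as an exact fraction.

Under H₀, S ~ Binomial(16, 1/4), and α = P(S ≥ 13).
Adding the binomial terms for j = 13 through 16 with p = 1/4 yields 16249/4294967296.

16249/4294967296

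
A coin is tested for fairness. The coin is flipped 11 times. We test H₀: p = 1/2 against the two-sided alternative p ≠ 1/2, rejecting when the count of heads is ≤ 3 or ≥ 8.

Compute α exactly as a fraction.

α = P(S ≤ 3 or S ≥ 8 | p = 1/2), S ~ Binomial(11, 1/2).
Each tail has probability (1 + 11 + 55 + 165)/2048; doubling gives α = 464/2048 = 29/128.

29/128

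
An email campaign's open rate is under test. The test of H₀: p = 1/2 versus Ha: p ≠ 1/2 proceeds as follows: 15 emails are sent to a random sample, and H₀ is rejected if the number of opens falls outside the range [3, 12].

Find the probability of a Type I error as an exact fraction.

121/16384

Under H₀, Y ~ Binomial(15, 1/2); α is the probability of landing in either tail, P(Y ≤ 2) + P(Y ≥ 13).
By symmetry, α = 2·P(Y ≤ 2) = 2·(1 + 15 + 105)/32768 = 242/32768 = 121/16384.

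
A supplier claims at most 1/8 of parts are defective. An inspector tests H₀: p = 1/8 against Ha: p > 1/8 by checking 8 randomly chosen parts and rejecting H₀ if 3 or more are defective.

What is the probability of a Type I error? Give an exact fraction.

1129899/16777216

α = P(reject H₀ | H₀ true) = P(Y ≥ 3 | p = 1/8), Y ~ Binomial(8, 1/8).
α = 1 − P(Y ≤ 2) = 1 − 15647317/16777216 = 1129899/16777216.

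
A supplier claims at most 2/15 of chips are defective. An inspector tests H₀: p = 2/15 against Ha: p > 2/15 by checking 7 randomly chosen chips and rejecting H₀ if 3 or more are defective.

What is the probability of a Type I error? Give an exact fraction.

The significance level is the probability, assuming p = 2/15, of seeing 3 or more defectives in 7 draws.
α = 1 − P(K ≤ 2) = 1 − 10767497/11390625 = 623128/11390625.

623128/11390625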